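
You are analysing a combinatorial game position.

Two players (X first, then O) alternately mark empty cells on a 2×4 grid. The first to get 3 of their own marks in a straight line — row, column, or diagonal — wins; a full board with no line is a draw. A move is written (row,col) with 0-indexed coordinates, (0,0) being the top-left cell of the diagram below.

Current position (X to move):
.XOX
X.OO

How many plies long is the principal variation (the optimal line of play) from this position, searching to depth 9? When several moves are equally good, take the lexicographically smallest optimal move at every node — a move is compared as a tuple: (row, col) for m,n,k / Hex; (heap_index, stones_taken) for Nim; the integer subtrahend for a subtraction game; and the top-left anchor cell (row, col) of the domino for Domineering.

[.XOX/X.OO] X move#1: (0,0):-1/XXOX/X.OO, (1,1):+0/.XOX/XXOO*
[.XOX/XXOO] O move#2: (0,0):+0/OXOX/XXOO*
[OXOX/XXOO] end (terminal +0, X#3); searched .XOX/X.OO to 9

PV length from [.XOX/X.OO]: 2 plies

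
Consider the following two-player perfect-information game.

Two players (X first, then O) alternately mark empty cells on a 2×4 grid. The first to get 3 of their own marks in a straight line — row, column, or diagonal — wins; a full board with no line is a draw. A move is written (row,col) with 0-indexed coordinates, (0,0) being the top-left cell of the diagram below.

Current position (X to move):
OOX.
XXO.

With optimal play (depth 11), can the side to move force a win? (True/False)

X winning at [OOX./XXO.]: False

[OOX./XXO.] X move#1: (0,3):+0/OOXX/XXO.*, (1,3):+0/OOX./XXOX
[OOXX/XXO.] O move#2: (1,3):+0/OOXX/XXOO*
[OOXX/XXOO] end (terminal +0, X#3); searched OOX./XXO. to 11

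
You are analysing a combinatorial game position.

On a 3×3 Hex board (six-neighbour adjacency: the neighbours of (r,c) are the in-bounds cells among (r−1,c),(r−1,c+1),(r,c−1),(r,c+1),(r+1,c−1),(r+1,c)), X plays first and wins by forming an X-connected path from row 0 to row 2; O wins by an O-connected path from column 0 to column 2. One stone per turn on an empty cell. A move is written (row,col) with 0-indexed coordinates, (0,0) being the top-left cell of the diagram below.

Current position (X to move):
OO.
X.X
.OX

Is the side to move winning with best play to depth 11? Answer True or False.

[OO./X.X/.OX] X move#1: (0,2):+1/OOX/X.X/.OX*, (1,1):-1/OO./XXX/.OX, (2,0):-1/OO./X.X/XOX
[OOX/X.X/.OX] end (terminal -1, O#2); searched OO./X.X/.OX to 11

X winning at [OO./X.X/.OX]: True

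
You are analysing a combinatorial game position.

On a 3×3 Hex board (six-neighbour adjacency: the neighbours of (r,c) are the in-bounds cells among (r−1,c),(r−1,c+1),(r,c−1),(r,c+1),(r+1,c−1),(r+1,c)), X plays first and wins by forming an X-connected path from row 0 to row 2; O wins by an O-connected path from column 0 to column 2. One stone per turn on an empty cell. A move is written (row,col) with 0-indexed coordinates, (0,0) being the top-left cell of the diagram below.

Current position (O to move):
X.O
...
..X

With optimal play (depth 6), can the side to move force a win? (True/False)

ply 1, O at X.O/.../..X | (0,1)=-1→XOO/.../..X; (1,0)=+1→X.O/O../..X*; (1,1)=+1→X.O/.O./..X; (1,2)=-1→X.O/..O/..X; (2,0)=-1→X.O/.../O.X; (2,1)=-1→X.O/.../.OX
ply 2, X at X.O/O../..X | (0,1)=-1→XXO/O../..X*; (1,1)=-1→X.O/OX./..X; (1,2)=-1→X.O/O.X/..X; (2,0)=-1→X.O/O../X.X; (2,1)=-1→X.O/O../.XX
ply 3, O at XXO/O../..X | (1,1)=+1→XXO/OO./..X*; (1,2)=-1→XXO/O.O/..X; (2,0)=-1→XXO/O../O.X; (2,1)=-1→XXO/O../.OX
ply 4: XXO/OO./..X is terminal -1 (X); from X.O/.../..X depth 6

O winning at [X.O/.../..X]: True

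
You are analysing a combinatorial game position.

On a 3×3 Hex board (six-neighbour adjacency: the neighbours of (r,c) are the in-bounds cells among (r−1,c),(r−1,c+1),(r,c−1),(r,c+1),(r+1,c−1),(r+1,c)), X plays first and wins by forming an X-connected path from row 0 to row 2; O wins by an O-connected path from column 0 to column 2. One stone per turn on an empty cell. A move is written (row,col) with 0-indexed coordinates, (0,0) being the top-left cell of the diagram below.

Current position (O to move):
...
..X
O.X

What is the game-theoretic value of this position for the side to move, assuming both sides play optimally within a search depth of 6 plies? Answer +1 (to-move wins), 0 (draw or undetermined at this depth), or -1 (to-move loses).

p1 O@[.../..X/O.X]: (0,0)[O../..X/O.X]-1 (0,1)[.O./..X/O.X]-1 (0,2)[..O/..X/O.X]+1* (1,0)[.../O.X/O.X]-1 (1,1)[.../.OX/O.X]-1 (2,1)[.../..X/OOX]-1
p2 X@[..O/..X/O.X]: (0,0)[X.O/..X/O.X]-1* (0,1)[.XO/..X/O.X]-1 (1,0)[..O/X.X/O.X]-1 (1,1)[..O/.XX/O.X]-1 (2,1)[..O/..X/OXX]-1
p3 O@[X.O/..X/O.X]: (0,1)[XOO/..X/O.X]+1* (1,0)[X.O/O.X/O.X]+1 (1,1)[X.O/.OX/O.X]+1 (2,1)[X.O/..X/OOX]-1
p4 X@[XOO/..X/O.X]: (1,0)[XOO/X.X/O.X]-1* (1,1)[XOO/.XX/O.X]-1 (2,1)[XOO/..X/OXX]-1
p5 O@[XOO/X.X/O.X]: (1,1)[XOO/XOX/O.X]+1* (2,1)[XOO/X.X/OOX]-1
p6 X@[XOO/XOX/O.X] terminal -1; root [.../..X/O.X] d6

value(.../..X/O.X, O) = +1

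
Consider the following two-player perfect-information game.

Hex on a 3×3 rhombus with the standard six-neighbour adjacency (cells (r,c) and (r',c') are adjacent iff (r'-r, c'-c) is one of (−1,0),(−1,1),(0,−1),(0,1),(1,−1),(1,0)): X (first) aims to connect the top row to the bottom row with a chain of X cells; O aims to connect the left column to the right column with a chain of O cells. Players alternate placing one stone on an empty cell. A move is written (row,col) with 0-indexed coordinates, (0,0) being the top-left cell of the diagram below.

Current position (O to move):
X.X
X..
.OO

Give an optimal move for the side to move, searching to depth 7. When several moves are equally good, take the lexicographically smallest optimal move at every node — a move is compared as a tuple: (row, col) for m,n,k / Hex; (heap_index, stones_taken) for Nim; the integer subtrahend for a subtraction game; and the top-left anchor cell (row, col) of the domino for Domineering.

O's best at [X.X/X../.OO]: (2,0)

ply 1, O at X.X/X../.OO | (0,1)=-1→XOX/X../.OO; (1,1)=-1→X.X/XO./.OO; (1,2)=-1→X.X/X.O/.OO; (2,0)=+1→X.X/X../OOO*
ply 2: X.X/X../OOO is terminal -1 (X); from X.X/X../.OO depth 7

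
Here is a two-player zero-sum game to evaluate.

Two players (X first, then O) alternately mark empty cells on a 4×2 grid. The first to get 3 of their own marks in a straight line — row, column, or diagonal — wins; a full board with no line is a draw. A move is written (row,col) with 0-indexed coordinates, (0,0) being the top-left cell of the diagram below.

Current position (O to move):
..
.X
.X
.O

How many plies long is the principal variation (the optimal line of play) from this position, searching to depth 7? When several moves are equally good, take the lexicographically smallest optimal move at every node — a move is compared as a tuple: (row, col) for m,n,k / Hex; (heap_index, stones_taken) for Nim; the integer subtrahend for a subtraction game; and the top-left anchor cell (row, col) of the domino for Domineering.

PV length from [../.X/.X/.O]: 5 plies

ply 1, O at ../.X/.X/.O | (0,0)=-1→O./.X/.X/.O; (0,1)=+0→.O/.X/.X/.O*; (1,0)=-1→../OX/.X/.O; (2,0)=-1→../.X/OX/.O; (3,0)=-1→../.X/.X/OO
ply 2, X at .O/.X/.X/.O | (0,0)=+0→XO/.X/.X/.O*; (1,0)=+0→.O/XX/.X/.O; (2,0)=+0→.O/.X/XX/.O; (3,0)=+0→.O/.X/.X/XO
ply 3, O at XO/.X/.X/.O | (1,0)=+0→XO/OX/.X/.O*; (2,0)=+0→XO/.X/OX/.O; (3,0)=+0→XO/.X/.X/OO
ply 4, X at XO/OX/.X/.O | (2,0)=+0→XO/OX/XX/.O*; (3,0)=+0→XO/OX/.X/XO
ply 5, O at XO/OX/XX/.O | (3,0)=+0→XO/OX/XX/OO*
ply 6: XO/OX/XX/OO is terminal +0 (X); from ../.X/.X/.O depth 7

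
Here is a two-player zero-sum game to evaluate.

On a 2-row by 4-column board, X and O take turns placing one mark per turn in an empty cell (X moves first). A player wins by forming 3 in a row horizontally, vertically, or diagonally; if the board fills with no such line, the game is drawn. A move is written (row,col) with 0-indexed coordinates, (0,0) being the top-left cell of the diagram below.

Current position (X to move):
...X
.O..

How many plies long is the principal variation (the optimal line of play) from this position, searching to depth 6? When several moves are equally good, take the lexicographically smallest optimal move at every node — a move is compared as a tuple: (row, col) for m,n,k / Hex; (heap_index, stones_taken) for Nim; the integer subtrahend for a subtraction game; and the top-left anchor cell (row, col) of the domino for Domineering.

PV length from [...X/.O..]: 6 plies

ply 1, X at ...X/.O.. | (0,0)=-1→X..X/.O..; (0,1)=+0→.X.X/.O..*; (0,2)=+0→..XX/.O..; (1,0)=+0→...X/XO..; (1,2)=+0→...X/.OX.; (1,3)=+0→...X/.O.X
ply 2, O at .X.X/.O.. | (0,0)=-1→OX.X/.O..; (0,2)=+0→.XOX/.O..*; (1,0)=-1→.X.X/OO..; (1,2)=-1→.X.X/.OO.; (1,3)=-1→.X.X/.O.O
ply 3, X at .XOX/.O.. | (0,0)=-1→XXOX/.O..; (1,0)=+0→.XOX/XO..*; (1,2)=+0→.XOX/.OX.; (1,3)=+0→.XOX/.O.X
ply 4, O at .XOX/XO.. | (0,0)=+0→OXOX/XO..*; (1,2)=+0→.XOX/XOO.; (1,3)=+0→.XOX/XO.O
ply 5, X at OXOX/XO.. | (1,2)=+0→OXOX/XOX.*; (1,3)=+0→OXOX/XO.X
ply 6, O at OXOX/XOX. | (1,3)=+0→OXOX/XOXO*
ply 7: OXOX/XOXO is terminal +0 (X); from ...X/.O.. depth 6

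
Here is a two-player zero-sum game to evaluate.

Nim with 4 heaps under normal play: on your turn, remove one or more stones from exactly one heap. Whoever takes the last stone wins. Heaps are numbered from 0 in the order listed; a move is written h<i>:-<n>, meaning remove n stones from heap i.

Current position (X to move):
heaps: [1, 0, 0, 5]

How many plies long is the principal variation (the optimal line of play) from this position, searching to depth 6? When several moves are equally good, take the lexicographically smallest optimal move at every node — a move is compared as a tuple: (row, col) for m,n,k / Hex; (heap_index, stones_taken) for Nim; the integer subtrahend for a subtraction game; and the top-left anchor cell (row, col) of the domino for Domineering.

PV length from [(1,0,0,5)]: 3 plies

ply 1, X at (1,0,0,5) | h0:-1=-1→(0,0,0,5); h3:-1=-1→(1,0,0,4); h3:-2=-1→(1,0,0,3); h3:-3=-1→(1,0,0,2); h3:-4=+1→(1,0,0,1)*; h3:-5=-1→(1,0,0,0)
ply 2, O at (1,0,0,1) | h0:-1=-1→(0,0,0,1)*; h3:-1=-1→(1,0,0,0)
ply 3, X at (0,0,0,1) | h3:-1=+1→(0,0,0,0)*
ply 4: (0,0,0,0) is terminal -1 (O); from (1,0,0,5) depth 6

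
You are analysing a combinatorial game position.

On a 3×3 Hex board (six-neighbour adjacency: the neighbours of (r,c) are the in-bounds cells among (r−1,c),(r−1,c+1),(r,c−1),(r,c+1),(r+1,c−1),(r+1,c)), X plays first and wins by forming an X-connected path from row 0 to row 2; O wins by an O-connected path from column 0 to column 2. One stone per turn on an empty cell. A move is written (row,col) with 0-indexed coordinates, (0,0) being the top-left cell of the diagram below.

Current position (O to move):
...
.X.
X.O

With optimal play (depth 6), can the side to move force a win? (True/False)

O winning at [.../.X./X.O]: False

p1 O@[.../.X./X.O]: (0,0)[O../.X./X.O]-1* (0,1)[.O./.X./X.O]-1 (0,2)[..O/.X./X.O]-1 (1,0)[.../OX./X.O]-1 (1,2)[.../.XO/X.O]-1 (2,1)[.../.X./XOO]-1
p2 X@[O../.X./X.O]: (0,1)[OX./.X./X.O]+1* (0,2)[O.X/.X./X.O]+1 (1,0)[O../XX./X.O]+1 (1,2)[O../.XX/X.O]+1 (2,1)[O../.X./XXO]+1
p3 O@[OX./.X./X.O] terminal -1; root [.../.X./X.O] d6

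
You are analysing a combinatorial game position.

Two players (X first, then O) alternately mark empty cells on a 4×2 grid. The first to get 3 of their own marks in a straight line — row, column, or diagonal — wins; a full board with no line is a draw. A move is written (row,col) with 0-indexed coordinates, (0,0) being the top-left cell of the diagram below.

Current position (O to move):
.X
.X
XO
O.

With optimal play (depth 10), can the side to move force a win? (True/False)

p1 O@[.X/.X/XO/O.]: (0,0)[OX/.X/XO/O.]+0* (1,0)[.X/OX/XO/O.]+0 (3,1)[.X/.X/XO/OO]+0
p2 X@[OX/.X/XO/O.]: (1,0)[OX/XX/XO/O.]+0* (3,1)[OX/.X/XO/OX]+0
p3 O@[OX/XX/XO/O.]: (3,1)[OX/XX/XO/OO]+0*
p4 X@[OX/XX/XO/OO] terminal +0; root [.X/.X/XO/O.] d10

O winning at [.X/.X/XO/O.]: False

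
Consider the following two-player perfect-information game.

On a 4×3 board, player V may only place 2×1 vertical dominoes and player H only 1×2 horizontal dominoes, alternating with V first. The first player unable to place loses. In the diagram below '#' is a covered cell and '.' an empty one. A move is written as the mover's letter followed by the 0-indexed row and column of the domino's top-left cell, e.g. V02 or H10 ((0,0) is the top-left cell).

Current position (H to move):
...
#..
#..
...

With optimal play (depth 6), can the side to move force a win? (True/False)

ply 1, H at .../#../#../... | H00=-1→##./#../#../...*; H01=-1→.##/#../#../...; H11=-1→.../###/#../...; H21=-1→.../#../###/...; H30=-1→.../#../#../##.; H31=-1→.../#../#../.##
ply 2, V at ##./#../#../... | V02=-1→###/#.#/#../...; V11=+1→##./##./##./...*; V12=+1→##./#.#/#.#/...; V21=+1→##./#../##./.#.; V22=+1→##./#../#.#/..#
ply 3, H at ##./##./##./... | H30=-1→##./##./##./##.*; H31=-1→##./##./##./.##
ply 4, V at ##./##./##./##. | V02=+1→###/###/##./##.*; V12=+1→##./###/###/##.; V22=+1→##./##./###/###
ply 5: ###/###/##./##. is terminal -1 (H); from .../#../#../... depth 6

H winning at [.../#../#../...]: False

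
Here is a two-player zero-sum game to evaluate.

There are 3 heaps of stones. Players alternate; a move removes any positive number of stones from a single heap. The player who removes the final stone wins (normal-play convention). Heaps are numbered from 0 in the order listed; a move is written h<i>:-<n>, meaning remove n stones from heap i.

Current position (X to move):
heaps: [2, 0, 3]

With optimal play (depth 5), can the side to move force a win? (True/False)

X winning at [(2,0,3)]: True

p1 X@[(2,0,3)]: h0:-1[(1,0,3)]-1 h0:-2[(0,0,3)]-1 h2:-1[(2,0,2)]+1* h2:-2[(2,0,1)]-1 h2:-3[(2,0,0)]-1
p2 O@[(2,0,2)]: h0:-1[(1,0,2)]-1* h0:-2[(0,0,2)]-1 h2:-1[(2,0,1)]-1 h2:-2[(2,0,0)]-1
p3 X@[(1,0,2)]: h0:-1[(0,0,2)]-1 h2:-1[(1,0,1)]+1* h2:-2[(1,0,0)]-1
p4 O@[(1,0,1)]: h0:-1[(0,0,1)]-1* h2:-1[(1,0,0)]-1
p5 X@[(0,0,1)]: h2:-1[(0,0,0)]+1*
p6 O@[(0,0,0)] terminal -1; root [(2,0,3)] d5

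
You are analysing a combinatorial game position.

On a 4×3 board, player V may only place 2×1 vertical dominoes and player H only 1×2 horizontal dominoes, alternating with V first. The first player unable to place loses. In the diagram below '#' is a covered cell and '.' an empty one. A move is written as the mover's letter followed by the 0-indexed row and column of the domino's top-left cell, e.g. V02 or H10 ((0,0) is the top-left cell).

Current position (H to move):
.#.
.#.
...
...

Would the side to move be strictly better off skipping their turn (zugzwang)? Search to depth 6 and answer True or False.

[.#./.#./.../...] H move#1: H20:-1/.#./.#./##./...*, H21:-1/.#./.#./.##/..., H30:-1/.#./.#./.../##., H31:-1/.#./.#./.../.##
[.#./.#./##./...] V move#2: V00:+1/##./##./##./...*, V02:+1/.##/.##/##./..., V12:+1/.#./.##/###/..., V22:+1/.#./.#./###/..#
[##./##./##./...] H move#3: H30:-1/##./##./##./##.*, H31:-1/##./##./##./.##
[##./##./##./##.] V move#4: V02:+1/###/###/##./##.*, V12:+1/##./###/###/##., V22:+1/##./##./###/###
[###/###/##./##.] end (terminal -1, H#5); searched .#./.#./.../... to 6
suppose H passes — search the same position with V to move:
pass> [.#./.#./.../...] V move#1: V00:+1/##./##./.../...*, V02:+1/.##/.##/.../..., V10:-1/.#./##./#../..., V12:-1/.#./.##/..#/..., V20:+1/.#./.#./#../#.., V21:+1/.#./.#./.#./.#., V22:+1/.#./.#./..#/..#
pass> [##./##./.../...] H move#2: H20:-1/##./##./##./...*, H21:-1/##./##./.##/..., H30:-1/##./##./.../##., H31:-1/##./##./.../.##
pass> [##./##./##./...] V move#3: V02:-1/###/###/##./..., V12:-1/##./###/###/..., V22:+1/##./##./###/..#*
pass> [##./##./###/..#] H move#4: H30:-1/##./##./###/###*
pass> [##./##./###/###] V move#5: V02:+1/###/###/###/###*
pass> [###/###/###/###] end (terminal -1, H#6); searched .#./.#./.../... to 6
for H: play -1, pass -1

zugzwang(.#./.#./.../..., H) = False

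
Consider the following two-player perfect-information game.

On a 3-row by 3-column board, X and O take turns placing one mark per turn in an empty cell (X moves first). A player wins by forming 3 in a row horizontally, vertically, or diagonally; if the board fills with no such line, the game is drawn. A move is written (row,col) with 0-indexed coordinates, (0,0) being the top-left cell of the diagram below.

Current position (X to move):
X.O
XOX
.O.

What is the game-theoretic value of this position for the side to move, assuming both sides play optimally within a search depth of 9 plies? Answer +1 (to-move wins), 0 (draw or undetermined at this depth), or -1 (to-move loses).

value(X.O/XOX/.O., X) = +1

[X.O/XOX/.O.] X move#1: (0,1):-1/XXO/XOX/.O., (2,0):+1/X.O/XOX/XO.*, (2,2):-1/X.O/XOX/.OX
[X.O/XOX/XO.] end (terminal -1, O#2); searched X.O/XOX/.O. to 9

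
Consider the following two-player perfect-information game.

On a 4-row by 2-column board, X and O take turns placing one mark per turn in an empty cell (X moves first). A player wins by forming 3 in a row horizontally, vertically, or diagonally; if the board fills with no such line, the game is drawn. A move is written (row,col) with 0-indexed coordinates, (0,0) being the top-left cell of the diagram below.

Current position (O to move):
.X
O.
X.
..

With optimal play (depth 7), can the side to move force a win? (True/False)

[.X/O./X./..] O move#1: (0,0):+0/OX/O./X./..*, (1,1):+0/.X/OO/X./.., (2,1):+0/.X/O./XO/.., (3,0):+0/.X/O./X./O., (3,1):+0/.X/O./X./.O
[OX/O./X./..] X move#2: (1,1):+0/OX/OX/X./..*, (2,1):+0/OX/O./XX/.., (3,0):+0/OX/O./X./X., (3,1):+0/OX/O./X./.X
[OX/OX/X./..] O move#3: (2,1):+0/OX/OX/XO/..*, (3,0):-1/OX/OX/X./O., (3,1):-1/OX/OX/X./.O
[OX/OX/XO/..] X move#4: (3,0):+0/OX/OX/XO/X.*, (3,1):+0/OX/OX/XO/.X
[OX/OX/XO/X.] O move#5: (3,1):+0/OX/OX/XO/XO*
[OX/OX/XO/XO] end (terminal +0, X#6); searched .X/O./X./.. to 7

O winning at [.X/O./X./..]: False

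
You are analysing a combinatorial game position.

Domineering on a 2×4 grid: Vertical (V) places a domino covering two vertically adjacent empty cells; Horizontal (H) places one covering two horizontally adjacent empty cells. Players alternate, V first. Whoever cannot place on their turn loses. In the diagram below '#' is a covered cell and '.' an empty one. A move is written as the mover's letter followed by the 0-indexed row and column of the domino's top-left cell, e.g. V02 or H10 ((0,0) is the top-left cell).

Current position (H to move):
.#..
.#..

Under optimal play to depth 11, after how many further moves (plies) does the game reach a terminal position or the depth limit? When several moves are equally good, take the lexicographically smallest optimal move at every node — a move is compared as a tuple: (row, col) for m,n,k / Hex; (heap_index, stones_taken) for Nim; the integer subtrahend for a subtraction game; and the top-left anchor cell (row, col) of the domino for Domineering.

ply 1, H at .#../.#.. | H02=+1→.###/.#..*; H12=+1→.#../.###
ply 2, V at .###/.#.. | V00=-1→####/##..*
ply 3, H at ####/##.. | H12=+1→####/####*
ply 4: ####/#### is terminal -1 (V); from .#../.#.. depth 11

PV length from [.#../.#..]: 3 plies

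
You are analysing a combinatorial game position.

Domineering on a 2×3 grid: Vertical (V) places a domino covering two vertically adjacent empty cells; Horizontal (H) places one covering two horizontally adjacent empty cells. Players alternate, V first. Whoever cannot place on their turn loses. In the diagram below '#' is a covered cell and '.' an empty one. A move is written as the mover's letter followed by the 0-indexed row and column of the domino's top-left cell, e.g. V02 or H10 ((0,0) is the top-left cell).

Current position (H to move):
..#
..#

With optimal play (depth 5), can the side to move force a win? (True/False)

H winning at [..#/..#]: True

[..#/..#] H move#1: H00:+1/###/..#*, H10:+1/..#/###
[###/..#] end (terminal -1, V#2); searched ..#/..# to 5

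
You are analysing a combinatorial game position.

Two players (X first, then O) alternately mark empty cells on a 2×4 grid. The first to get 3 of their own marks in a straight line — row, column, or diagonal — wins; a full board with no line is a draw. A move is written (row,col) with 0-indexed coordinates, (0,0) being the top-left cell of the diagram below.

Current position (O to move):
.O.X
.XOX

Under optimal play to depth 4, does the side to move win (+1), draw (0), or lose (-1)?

p1 O@[.O.X/.XOX]: (0,0)[OO.X/.XOX]+0* (0,2)[.OOX/.XOX]+0 (1,0)[.O.X/OXOX]+0
p2 X@[OO.X/.XOX]: (0,2)[OOXX/.XOX]+0* (1,0)[OO.X/XXOX]-1
p3 O@[OOXX/.XOX]: (1,0)[OOXX/OXOX]+0*
p4 X@[OOXX/OXOX] terminal +0; root [.O.X/.XOX] d4

value(.O.X/.XOX, O) = 0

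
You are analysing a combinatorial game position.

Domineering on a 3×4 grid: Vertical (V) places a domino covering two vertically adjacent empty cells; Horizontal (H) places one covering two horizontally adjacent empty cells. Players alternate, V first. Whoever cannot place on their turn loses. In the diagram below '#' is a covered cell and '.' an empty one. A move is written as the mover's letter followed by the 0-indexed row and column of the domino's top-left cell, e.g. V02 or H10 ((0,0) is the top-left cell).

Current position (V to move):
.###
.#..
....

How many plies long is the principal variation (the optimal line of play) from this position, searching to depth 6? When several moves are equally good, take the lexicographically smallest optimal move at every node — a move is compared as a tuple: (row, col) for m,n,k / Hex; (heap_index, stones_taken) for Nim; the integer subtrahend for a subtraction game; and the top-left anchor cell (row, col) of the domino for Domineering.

PV length from [.###/.#../....]: 3 plies

p1 V@[.###/.#../....]: V00[####/##../....]-1 V10[.###/##../#...]-1 V12[.###/.##./..#.]+1* V13[.###/.#.#/...#]+1
p2 H@[.###/.##./..#.]: H20[.###/.##./###.]-1*
p3 V@[.###/.##./###.]: V00[####/###./###.]+1* V13[.###/.###/####]+1
p4 H@[####/###./###.] terminal -1; root [.###/.#../....] d6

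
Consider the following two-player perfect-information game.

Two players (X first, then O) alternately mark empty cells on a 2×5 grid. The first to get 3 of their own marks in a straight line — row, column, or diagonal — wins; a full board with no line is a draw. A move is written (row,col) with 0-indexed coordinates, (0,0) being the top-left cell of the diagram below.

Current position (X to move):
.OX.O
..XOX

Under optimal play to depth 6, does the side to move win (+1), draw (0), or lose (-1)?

value(.OX.O/..XOX, X) = 0

[.OX.O/..XOX] X move#1: (0,0):+0/XOX.O/..XOX*, (0,3):+0/.OXXO/..XOX, (1,0):+0/.OX.O/X.XOX, (1,1):+0/.OX.O/.XXOX
[XOX.O/..XOX] O move#2: (0,3):+0/XOXOO/..XOX*, (1,0):+0/XOX.O/O.XOX, (1,1):+0/XOX.O/.OXOX
[XOXOO/..XOX] X move#3: (1,0):+0/XOXOO/X.XOX*, (1,1):+0/XOXOO/.XXOX
[XOXOO/X.XOX] O move#4: (1,1):+0/XOXOO/XOXOX*
[XOXOO/XOXOX] end (terminal +0, X#5); searched .OX.O/..XOX to 6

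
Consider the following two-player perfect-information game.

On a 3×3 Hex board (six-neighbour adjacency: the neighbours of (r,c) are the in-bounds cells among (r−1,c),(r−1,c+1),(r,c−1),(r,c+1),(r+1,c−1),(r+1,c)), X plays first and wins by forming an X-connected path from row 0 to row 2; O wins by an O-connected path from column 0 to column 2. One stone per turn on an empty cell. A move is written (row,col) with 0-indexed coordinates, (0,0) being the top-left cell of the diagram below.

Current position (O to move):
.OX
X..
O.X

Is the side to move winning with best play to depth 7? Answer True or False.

[.OX/X../O.X] O move#1: (0,0):-1/OOX/X../O.X, (1,1):-1/.OX/XO./O.X, (1,2):+1/.OX/X.O/O.X*, (2,1):-1/.OX/X../OOX
[.OX/X.O/O.X] X move#2: (0,0):-1/XOX/X.O/O.X*, (1,1):-1/.OX/XXO/O.X, (2,1):-1/.OX/X.O/OXX
[XOX/X.O/O.X] O move#3: (1,1):+1/XOX/XOO/O.X*, (2,1):+1/XOX/X.O/OOX
[XOX/XOO/O.X] end (terminal -1, X#4); searched .OX/X../O.X to 7

O winning at [.OX/X../O.X]: True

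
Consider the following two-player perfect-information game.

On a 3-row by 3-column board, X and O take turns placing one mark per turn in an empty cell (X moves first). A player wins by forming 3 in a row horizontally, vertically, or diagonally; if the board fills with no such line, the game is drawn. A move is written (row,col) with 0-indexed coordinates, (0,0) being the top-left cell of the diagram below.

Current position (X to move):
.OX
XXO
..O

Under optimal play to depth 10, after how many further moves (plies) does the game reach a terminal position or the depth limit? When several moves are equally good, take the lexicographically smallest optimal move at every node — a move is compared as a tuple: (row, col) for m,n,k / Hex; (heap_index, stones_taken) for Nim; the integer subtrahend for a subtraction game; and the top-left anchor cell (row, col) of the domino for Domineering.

PV length from [.OX/XXO/..O]: 1 ply

[.OX/XXO/..O] X move#1: (0,0):+0/XOX/XXO/..O, (2,0):+1/.OX/XXO/X.O*, (2,1):+0/.OX/XXO/.XO
[.OX/XXO/X.O] end (terminal -1, O#2); searched .OX/XXO/..O to 10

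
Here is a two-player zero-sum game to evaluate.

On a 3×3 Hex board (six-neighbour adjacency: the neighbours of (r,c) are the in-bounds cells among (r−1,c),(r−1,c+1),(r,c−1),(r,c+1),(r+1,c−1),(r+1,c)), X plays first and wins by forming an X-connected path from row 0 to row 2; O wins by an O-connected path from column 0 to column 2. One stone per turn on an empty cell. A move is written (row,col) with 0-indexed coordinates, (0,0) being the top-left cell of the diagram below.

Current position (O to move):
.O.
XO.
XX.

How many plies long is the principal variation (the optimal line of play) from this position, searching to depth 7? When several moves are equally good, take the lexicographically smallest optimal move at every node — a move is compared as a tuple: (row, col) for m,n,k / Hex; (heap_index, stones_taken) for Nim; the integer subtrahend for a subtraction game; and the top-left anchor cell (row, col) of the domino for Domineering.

ply 1, O at .O./XO./XX. | (0,0)=+1→OO./XO./XX.*; (0,2)=-1→.OO/XO./XX.; (1,2)=-1→.O./XOO/XX.; (2,2)=-1→.O./XO./XXO
ply 2, X at OO./XO./XX. | (0,2)=-1→OOX/XO./XX.*; (1,2)=-1→OO./XOX/XX.; (2,2)=-1→OO./XO./XXX
ply 3, O at OOX/XO./XX. | (1,2)=+1→OOX/XOO/XX.*; (2,2)=-1→OOX/XO./XXO
ply 4: OOX/XOO/XX. is terminal -1 (X); from .O./XO./XX. depth 7

PV length from [.O./XO./XX.]: 3 plies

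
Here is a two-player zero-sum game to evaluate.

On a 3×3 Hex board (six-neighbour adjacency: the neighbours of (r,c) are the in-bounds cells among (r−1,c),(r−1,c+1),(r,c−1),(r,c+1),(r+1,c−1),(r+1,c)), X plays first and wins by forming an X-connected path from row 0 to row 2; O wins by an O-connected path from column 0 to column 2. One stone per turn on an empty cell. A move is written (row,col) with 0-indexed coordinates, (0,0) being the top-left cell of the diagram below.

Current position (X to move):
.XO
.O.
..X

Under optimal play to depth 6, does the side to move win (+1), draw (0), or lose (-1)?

value(.XO/.O./..X, X) = -1

ply 1, X at .XO/.O./..X | (0,0)=-1→XXO/.O./..X*; (1,0)=-1→.XO/XO./..X; (1,2)=-1→.XO/.OX/..X; (2,0)=-1→.XO/.O./X.X; (2,1)=-1→.XO/.O./.XX
ply 2, O at XXO/.O./..X | (1,0)=+1→XXO/OO./..X*; (1,2)=+1→XXO/.OO/..X; (2,0)=+1→XXO/.O./O.X; (2,1)=+1→XXO/.O./.OX
ply 3: XXO/OO./..X is terminal -1 (X); from .XO/.O./..X depth 6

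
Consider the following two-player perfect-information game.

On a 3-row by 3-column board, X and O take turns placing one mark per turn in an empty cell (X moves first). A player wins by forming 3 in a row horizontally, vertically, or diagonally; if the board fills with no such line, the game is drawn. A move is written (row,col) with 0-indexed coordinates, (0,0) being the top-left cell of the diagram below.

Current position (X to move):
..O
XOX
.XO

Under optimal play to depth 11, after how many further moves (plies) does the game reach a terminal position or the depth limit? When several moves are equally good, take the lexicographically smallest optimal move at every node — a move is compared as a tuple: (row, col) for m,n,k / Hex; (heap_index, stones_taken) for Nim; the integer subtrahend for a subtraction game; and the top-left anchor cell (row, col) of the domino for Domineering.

PV length from [..O/XOX/.XO]: 2 plies

[..O/XOX/.XO] X move#1: (0,0):-1/X.O/XOX/.XO*, (0,1):-1/.XO/XOX/.XO, (2,0):-1/..O/XOX/XXO
[X.O/XOX/.XO] O move#2: (0,1):-1/XOO/XOX/.XO, (2,0):+1/X.O/XOX/OXO*
[X.O/XOX/OXO] end (terminal -1, X#3); searched ..O/XOX/.XO to 11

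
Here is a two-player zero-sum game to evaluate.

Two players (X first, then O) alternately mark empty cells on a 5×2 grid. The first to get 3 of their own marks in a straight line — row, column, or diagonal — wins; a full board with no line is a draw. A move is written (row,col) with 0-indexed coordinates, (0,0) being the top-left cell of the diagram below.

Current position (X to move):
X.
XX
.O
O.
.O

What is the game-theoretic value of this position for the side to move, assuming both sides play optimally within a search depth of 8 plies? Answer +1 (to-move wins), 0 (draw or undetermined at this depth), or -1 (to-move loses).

value(X./XX/.O/O./.O, X) = +1

p1 X@[X./XX/.O/O./.O]: (0,1)[XX/XX/.O/O./.O]-1 (2,0)[X./XX/XO/O./.O]+1* (3,1)[X./XX/.O/OX/.O]+0 (4,0)[X./XX/.O/O./XO]-1
p2 O@[X./XX/XO/O./.O] terminal -1; root [X./XX/.O/O./.O] d8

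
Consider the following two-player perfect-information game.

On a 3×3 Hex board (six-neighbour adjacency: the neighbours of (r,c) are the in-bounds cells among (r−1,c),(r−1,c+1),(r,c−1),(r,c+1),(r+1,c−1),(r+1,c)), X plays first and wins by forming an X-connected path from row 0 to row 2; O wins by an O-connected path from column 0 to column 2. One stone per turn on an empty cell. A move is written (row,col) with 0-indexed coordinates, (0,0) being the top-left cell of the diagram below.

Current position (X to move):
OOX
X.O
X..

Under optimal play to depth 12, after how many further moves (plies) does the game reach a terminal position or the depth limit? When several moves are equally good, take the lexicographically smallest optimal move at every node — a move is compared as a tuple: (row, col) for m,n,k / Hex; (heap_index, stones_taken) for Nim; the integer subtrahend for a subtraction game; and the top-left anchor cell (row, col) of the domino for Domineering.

[OOX/X.O/X..] X move#1: (1,1):+1/OOX/XXO/X..*, (2,1):-1/OOX/X.O/XX., (2,2):-1/OOX/X.O/X.X
[OOX/XXO/X..] end (terminal -1, O#2); searched OOX/X.O/X.. to 12

PV length from [OOX/X.O/X..]: 1 ply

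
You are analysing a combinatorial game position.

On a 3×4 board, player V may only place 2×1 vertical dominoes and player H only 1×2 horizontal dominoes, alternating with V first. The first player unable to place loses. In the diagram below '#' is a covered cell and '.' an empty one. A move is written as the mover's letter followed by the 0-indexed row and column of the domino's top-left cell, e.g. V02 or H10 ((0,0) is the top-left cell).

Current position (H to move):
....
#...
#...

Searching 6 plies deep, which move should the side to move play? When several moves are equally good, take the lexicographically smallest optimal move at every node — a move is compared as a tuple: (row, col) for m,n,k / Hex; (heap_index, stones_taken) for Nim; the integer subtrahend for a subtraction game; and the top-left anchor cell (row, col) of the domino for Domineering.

H's best at [..../#.../#...]: H11

ply 1, H at ..../#.../#... | H00=-1→##../#.../#...; H01=-1→.##./#.../#...; H02=-1→..##/#.../#...; H11=+1→..../###./#...*; H12=+1→..../#.##/#...; H21=-1→..../#.../###.; H22=-1→..../#.../#.##
ply 2, V at ..../###./#... | V03=-1→...#/####/#...*; V13=-1→..../####/#..#
ply 3, H at ...#/####/#... | H00=+1→##.#/####/#...*; H01=+1→.###/####/#...; H21=+1→...#/####/###.; H22=+1→...#/####/#.##
ply 4: ##.#/####/#... is terminal -1 (V); from ..../#.../#... depth 6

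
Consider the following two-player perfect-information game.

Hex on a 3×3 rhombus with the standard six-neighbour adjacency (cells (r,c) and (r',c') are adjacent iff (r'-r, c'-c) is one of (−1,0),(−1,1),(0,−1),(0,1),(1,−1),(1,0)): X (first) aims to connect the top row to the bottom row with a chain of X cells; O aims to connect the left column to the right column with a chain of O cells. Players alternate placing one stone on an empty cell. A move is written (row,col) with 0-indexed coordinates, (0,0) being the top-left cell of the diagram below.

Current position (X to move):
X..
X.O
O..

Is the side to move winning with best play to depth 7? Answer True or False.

[X../X.O/O..] X move#1: (0,1):-1/XX./X.O/O..*, (0,2):-1/X.X/X.O/O.., (1,1):-1/X../XXO/O.., (2,1):-1/X../X.O/OX., (2,2):-1/X../X.O/O.X
[XX./X.O/O..] O move#2: (0,2):+1/XXO/X.O/O..*, (1,1):+1/XX./XOO/O.., (2,1):+1/XX./X.O/OO., (2,2):+1/XX./X.O/O.O
[XXO/X.O/O..] X move#3: (1,1):-1/XXO/XXO/O..*, (2,1):-1/XXO/X.O/OX., (2,2):-1/XXO/X.O/O.X
[XXO/XXO/O..] O move#4: (2,1):+1/XXO/XXO/OO.*, (2,2):-1/XXO/XXO/O.O
[XXO/XXO/OO.] end (terminal -1, X#5); searched X../X.O/O.. to 7

X winning at [X../X.O/O..]: False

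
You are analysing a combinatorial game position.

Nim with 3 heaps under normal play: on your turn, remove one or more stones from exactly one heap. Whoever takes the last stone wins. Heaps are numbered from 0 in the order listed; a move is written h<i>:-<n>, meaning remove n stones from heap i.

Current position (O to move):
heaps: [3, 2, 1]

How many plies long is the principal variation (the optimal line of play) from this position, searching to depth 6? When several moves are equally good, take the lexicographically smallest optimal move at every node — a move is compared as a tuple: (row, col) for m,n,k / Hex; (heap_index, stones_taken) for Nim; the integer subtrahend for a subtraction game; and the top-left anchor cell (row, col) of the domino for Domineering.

p1 O@[(3,2,1)]: h0:-1[(2,2,1)]-1* h0:-2[(1,2,1)]-1 h0:-3[(0,2,1)]-1 h1:-1[(3,1,1)]-1 h1:-2[(3,0,1)]-1 h2:-1[(3,2,0)]-1
p2 X@[(2,2,1)]: h0:-1[(1,2,1)]-1 h0:-2[(0,2,1)]-1 h1:-1[(2,1,1)]-1 h1:-2[(2,0,1)]-1 h2:-1[(2,2,0)]+1*
p3 O@[(2,2,0)]: h0:-1[(1,2,0)]-1* h0:-2[(0,2,0)]-1 h1:-1[(2,1,0)]-1 h1:-2[(2,0,0)]-1
p4 X@[(1,2,0)]: h0:-1[(0,2,0)]-1 h1:-1[(1,1,0)]+1* h1:-2[(1,0,0)]-1
p5 O@[(1,1,0)]: h0:-1[(0,1,0)]-1* h1:-1[(1,0,0)]-1
p6 X@[(0,1,0)]: h1:-1[(0,0,0)]+1*
p7 O@[(0,0,0)] terminal -1; root [(3,2,1)] d6

PV length from [(3,2,1)]: 6 plies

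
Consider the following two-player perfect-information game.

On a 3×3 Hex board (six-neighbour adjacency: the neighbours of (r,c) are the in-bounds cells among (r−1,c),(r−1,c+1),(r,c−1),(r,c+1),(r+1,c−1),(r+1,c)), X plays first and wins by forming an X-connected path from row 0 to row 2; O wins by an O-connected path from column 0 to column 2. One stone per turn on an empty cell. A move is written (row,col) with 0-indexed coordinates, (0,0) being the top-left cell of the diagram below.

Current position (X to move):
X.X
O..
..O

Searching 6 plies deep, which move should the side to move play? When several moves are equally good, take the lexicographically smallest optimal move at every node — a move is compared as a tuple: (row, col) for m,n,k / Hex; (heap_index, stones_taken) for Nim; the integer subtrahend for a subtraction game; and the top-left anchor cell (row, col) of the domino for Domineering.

p1 X@[X.X/O../..O]: (0,1)[XXX/O../..O]-1 (1,1)[X.X/OX./..O]+1* (1,2)[X.X/O.X/..O]-1 (2,0)[X.X/O../X.O]-1 (2,1)[X.X/O../.XO]+1
p2 O@[X.X/OX./..O]: (0,1)[XOX/OX./..O]-1* (1,2)[X.X/OXO/..O]-1 (2,0)[X.X/OX./O.O]-1 (2,1)[X.X/OX./.OO]-1
p3 X@[XOX/OX./..O]: (1,2)[XOX/OXX/..O]+1* (2,0)[XOX/OX./X.O]+1 (2,1)[XOX/OX./.XO]+1
p4 O@[XOX/OXX/..O]: (2,0)[XOX/OXX/O.O]-1* (2,1)[XOX/OXX/.OO]-1
p5 X@[XOX/OXX/O.O]: (2,1)[XOX/OXX/OXO]+1*
p6 O@[XOX/OXX/OXO] terminal -1; root [X.X/O../..O] d6

X's best at [X.X/O../..O]: (1,1)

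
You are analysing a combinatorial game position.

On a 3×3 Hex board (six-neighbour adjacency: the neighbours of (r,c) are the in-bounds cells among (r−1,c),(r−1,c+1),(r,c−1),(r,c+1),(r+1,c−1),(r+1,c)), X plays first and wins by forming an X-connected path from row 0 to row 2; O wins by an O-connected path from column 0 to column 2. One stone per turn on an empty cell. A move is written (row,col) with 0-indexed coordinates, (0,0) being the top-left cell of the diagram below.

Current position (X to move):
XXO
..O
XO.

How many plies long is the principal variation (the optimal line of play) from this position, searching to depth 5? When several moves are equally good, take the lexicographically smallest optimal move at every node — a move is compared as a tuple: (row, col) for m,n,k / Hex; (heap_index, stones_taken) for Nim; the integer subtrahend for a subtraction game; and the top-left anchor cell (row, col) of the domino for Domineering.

PV length from [XXO/..O/XO.]: 1 ply

[XXO/..O/XO.] X move#1: (1,0):+1/XXO/X.O/XO.*, (1,1):+1/XXO/.XO/XO., (2,2):+1/XXO/..O/XOX
[XXO/X.O/XO.] end (terminal -1, O#2); searched XXO/..O/XO. to 5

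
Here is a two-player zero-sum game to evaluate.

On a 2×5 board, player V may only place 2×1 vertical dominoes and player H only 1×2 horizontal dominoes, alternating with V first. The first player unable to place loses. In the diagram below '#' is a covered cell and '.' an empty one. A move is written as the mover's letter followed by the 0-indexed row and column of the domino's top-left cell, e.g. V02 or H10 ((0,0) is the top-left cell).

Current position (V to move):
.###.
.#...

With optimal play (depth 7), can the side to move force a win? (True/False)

ply 1, V at .###./.#... | V00=-1→####./##...; V04=+1→.####/.#..#*
ply 2, H at .####/.#..# | H12=-1→.####/.####*
ply 3, V at .####/.#### | V00=+1→#####/#####*
ply 4: #####/##### is terminal -1 (H); from .###./.#... depth 7

V winning at [.###./.#...]: True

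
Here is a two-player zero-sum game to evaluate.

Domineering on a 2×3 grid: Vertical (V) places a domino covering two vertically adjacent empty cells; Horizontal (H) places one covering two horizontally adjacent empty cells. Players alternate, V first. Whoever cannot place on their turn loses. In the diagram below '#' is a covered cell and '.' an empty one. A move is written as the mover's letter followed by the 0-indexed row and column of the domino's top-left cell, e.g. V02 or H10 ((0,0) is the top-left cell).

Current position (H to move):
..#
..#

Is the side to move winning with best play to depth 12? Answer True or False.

p1 H@[..#/..#]: H00[###/..#]+1* H10[..#/###]+1
p2 V@[###/..#] terminal -1; root [..#/..#] d12

H winning at [..#/..#]: True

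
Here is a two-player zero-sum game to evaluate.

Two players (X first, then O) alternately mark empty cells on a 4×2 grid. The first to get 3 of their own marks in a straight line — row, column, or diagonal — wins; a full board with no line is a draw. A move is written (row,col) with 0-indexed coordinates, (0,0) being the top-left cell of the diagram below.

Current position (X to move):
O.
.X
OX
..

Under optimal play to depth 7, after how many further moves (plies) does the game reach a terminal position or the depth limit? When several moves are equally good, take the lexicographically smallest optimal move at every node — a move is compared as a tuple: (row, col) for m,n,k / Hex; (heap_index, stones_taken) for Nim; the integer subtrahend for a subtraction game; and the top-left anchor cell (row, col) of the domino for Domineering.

[O./.X/OX/..] X move#1: (0,1):+1/OX/.X/OX/..*, (1,0):+1/O./XX/OX/.., (3,0):-1/O./.X/OX/X., (3,1):+1/O./.X/OX/.X
[OX/.X/OX/..] end (terminal -1, O#2); searched O./.X/OX/.. to 7

PV length from [O./.X/OX/..]: 1 ply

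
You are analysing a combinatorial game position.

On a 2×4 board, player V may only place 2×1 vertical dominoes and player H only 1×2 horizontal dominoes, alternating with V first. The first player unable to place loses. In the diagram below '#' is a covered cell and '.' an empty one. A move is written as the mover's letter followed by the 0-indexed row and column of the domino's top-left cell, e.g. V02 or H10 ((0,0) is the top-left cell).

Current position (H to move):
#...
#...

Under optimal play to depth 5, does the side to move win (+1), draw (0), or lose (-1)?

value(#.../#..., H) = +1

p1 H@[#.../#...]: H01[###./#...]+1* H02[#.##/#...]+1 H11[#.../###.]+1 H12[#.../#.##]+1
p2 V@[###./#...]: V03[####/#..#]-1*
p3 H@[####/#..#]: H11[####/####]+1*
p4 V@[####/####] terminal -1; root [#.../#...] d5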